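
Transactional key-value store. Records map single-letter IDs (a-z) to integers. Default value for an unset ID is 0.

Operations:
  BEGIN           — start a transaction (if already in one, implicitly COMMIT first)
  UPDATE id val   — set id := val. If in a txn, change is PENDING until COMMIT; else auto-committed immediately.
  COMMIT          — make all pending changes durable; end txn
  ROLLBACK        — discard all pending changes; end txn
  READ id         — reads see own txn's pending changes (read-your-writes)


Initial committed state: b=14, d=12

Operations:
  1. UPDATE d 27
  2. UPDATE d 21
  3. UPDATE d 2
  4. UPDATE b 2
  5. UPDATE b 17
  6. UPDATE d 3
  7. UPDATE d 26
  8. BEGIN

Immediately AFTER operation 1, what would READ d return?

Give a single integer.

Answer: 27

Derivation:
Initial committed: {b=14, d=12}
Op 1: UPDATE d=27 (auto-commit; committed d=27)
After op 1: visible(d) = 27 (pending={}, committed={b=14, d=27})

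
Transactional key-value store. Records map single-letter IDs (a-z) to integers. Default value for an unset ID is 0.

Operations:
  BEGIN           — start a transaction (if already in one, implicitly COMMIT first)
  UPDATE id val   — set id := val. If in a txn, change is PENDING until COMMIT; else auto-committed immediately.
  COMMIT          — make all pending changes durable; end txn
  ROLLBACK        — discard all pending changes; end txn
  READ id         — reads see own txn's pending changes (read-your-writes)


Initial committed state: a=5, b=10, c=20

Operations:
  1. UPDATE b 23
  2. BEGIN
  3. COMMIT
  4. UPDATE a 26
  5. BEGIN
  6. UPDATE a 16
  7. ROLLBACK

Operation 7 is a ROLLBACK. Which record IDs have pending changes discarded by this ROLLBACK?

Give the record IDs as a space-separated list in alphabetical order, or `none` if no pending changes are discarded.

Initial committed: {a=5, b=10, c=20}
Op 1: UPDATE b=23 (auto-commit; committed b=23)
Op 2: BEGIN: in_txn=True, pending={}
Op 3: COMMIT: merged [] into committed; committed now {a=5, b=23, c=20}
Op 4: UPDATE a=26 (auto-commit; committed a=26)
Op 5: BEGIN: in_txn=True, pending={}
Op 6: UPDATE a=16 (pending; pending now {a=16})
Op 7: ROLLBACK: discarded pending ['a']; in_txn=False
ROLLBACK at op 7 discards: ['a']

Answer: a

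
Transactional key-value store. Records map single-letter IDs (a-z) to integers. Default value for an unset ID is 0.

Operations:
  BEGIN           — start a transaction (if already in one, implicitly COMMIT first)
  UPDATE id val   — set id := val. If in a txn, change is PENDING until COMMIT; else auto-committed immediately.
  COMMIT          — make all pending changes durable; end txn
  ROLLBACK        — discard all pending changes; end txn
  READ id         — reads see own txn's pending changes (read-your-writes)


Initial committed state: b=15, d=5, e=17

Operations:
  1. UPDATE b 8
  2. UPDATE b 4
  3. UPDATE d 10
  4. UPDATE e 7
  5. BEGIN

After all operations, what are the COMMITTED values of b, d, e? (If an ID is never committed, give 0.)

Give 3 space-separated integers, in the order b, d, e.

Initial committed: {b=15, d=5, e=17}
Op 1: UPDATE b=8 (auto-commit; committed b=8)
Op 2: UPDATE b=4 (auto-commit; committed b=4)
Op 3: UPDATE d=10 (auto-commit; committed d=10)
Op 4: UPDATE e=7 (auto-commit; committed e=7)
Op 5: BEGIN: in_txn=True, pending={}
Final committed: {b=4, d=10, e=7}

Answer: 4 10 7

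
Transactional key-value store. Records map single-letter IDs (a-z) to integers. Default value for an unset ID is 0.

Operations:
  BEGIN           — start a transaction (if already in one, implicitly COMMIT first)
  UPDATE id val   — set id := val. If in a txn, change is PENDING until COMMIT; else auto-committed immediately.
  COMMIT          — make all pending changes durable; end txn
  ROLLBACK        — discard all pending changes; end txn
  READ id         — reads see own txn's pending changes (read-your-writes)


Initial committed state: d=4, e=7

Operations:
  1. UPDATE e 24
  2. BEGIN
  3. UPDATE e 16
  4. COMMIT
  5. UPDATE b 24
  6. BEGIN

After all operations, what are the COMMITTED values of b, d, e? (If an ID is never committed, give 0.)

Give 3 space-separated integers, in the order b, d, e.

Answer: 24 4 16

Derivation:
Initial committed: {d=4, e=7}
Op 1: UPDATE e=24 (auto-commit; committed e=24)
Op 2: BEGIN: in_txn=True, pending={}
Op 3: UPDATE e=16 (pending; pending now {e=16})
Op 4: COMMIT: merged ['e'] into committed; committed now {d=4, e=16}
Op 5: UPDATE b=24 (auto-commit; committed b=24)
Op 6: BEGIN: in_txn=True, pending={}
Final committed: {b=24, d=4, e=16}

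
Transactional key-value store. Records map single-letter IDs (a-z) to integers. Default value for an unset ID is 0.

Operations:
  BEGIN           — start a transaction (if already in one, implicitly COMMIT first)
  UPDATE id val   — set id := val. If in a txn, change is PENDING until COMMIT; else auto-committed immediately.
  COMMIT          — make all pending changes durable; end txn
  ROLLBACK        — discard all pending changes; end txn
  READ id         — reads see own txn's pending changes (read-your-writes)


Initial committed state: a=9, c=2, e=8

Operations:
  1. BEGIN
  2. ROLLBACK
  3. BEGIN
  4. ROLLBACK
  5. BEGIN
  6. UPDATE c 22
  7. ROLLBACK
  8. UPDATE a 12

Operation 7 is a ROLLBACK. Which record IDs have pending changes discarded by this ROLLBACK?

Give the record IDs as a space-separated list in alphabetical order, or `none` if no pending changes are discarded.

Answer: c

Derivation:
Initial committed: {a=9, c=2, e=8}
Op 1: BEGIN: in_txn=True, pending={}
Op 2: ROLLBACK: discarded pending []; in_txn=False
Op 3: BEGIN: in_txn=True, pending={}
Op 4: ROLLBACK: discarded pending []; in_txn=False
Op 5: BEGIN: in_txn=True, pending={}
Op 6: UPDATE c=22 (pending; pending now {c=22})
Op 7: ROLLBACK: discarded pending ['c']; in_txn=False
Op 8: UPDATE a=12 (auto-commit; committed a=12)
ROLLBACK at op 7 discards: ['c']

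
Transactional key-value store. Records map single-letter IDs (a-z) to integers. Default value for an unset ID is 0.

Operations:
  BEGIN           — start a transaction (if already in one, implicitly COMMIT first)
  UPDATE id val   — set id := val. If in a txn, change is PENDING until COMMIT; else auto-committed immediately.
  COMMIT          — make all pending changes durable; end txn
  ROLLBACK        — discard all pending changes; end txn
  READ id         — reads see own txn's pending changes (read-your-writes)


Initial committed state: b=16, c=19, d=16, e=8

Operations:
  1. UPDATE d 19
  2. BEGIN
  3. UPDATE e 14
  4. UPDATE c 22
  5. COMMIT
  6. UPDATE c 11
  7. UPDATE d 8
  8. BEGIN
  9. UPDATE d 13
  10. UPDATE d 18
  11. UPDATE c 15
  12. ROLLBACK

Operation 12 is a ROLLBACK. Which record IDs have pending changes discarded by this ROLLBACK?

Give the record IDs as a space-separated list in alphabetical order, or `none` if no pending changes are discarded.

Initial committed: {b=16, c=19, d=16, e=8}
Op 1: UPDATE d=19 (auto-commit; committed d=19)
Op 2: BEGIN: in_txn=True, pending={}
Op 3: UPDATE e=14 (pending; pending now {e=14})
Op 4: UPDATE c=22 (pending; pending now {c=22, e=14})
Op 5: COMMIT: merged ['c', 'e'] into committed; committed now {b=16, c=22, d=19, e=14}
Op 6: UPDATE c=11 (auto-commit; committed c=11)
Op 7: UPDATE d=8 (auto-commit; committed d=8)
Op 8: BEGIN: in_txn=True, pending={}
Op 9: UPDATE d=13 (pending; pending now {d=13})
Op 10: UPDATE d=18 (pending; pending now {d=18})
Op 11: UPDATE c=15 (pending; pending now {c=15, d=18})
Op 12: ROLLBACK: discarded pending ['c', 'd']; in_txn=False
ROLLBACK at op 12 discards: ['c', 'd']

Answer: c d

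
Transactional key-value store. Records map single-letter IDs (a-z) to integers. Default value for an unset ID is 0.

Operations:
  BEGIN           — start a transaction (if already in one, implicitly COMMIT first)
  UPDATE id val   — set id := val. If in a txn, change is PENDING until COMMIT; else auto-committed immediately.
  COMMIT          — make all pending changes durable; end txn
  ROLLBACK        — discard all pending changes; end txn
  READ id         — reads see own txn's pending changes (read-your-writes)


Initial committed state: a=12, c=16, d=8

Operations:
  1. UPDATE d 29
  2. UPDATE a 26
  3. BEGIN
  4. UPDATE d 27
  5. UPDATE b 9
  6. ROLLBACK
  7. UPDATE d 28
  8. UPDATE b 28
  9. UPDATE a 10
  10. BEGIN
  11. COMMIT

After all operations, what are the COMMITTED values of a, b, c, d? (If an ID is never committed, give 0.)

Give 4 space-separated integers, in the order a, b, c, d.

Answer: 10 28 16 28

Derivation:
Initial committed: {a=12, c=16, d=8}
Op 1: UPDATE d=29 (auto-commit; committed d=29)
Op 2: UPDATE a=26 (auto-commit; committed a=26)
Op 3: BEGIN: in_txn=True, pending={}
Op 4: UPDATE d=27 (pending; pending now {d=27})
Op 5: UPDATE b=9 (pending; pending now {b=9, d=27})
Op 6: ROLLBACK: discarded pending ['b', 'd']; in_txn=False
Op 7: UPDATE d=28 (auto-commit; committed d=28)
Op 8: UPDATE b=28 (auto-commit; committed b=28)
Op 9: UPDATE a=10 (auto-commit; committed a=10)
Op 10: BEGIN: in_txn=True, pending={}
Op 11: COMMIT: merged [] into committed; committed now {a=10, b=28, c=16, d=28}
Final committed: {a=10, b=28, c=16, d=28}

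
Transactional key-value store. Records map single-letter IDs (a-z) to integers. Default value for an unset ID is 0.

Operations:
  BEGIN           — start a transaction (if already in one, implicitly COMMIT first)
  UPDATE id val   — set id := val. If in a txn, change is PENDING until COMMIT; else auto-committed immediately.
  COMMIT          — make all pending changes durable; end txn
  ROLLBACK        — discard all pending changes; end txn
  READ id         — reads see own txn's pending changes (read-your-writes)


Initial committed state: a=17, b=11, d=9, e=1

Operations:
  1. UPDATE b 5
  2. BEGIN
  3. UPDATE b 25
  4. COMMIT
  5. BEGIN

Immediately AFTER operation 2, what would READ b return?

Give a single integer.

Answer: 5

Derivation:
Initial committed: {a=17, b=11, d=9, e=1}
Op 1: UPDATE b=5 (auto-commit; committed b=5)
Op 2: BEGIN: in_txn=True, pending={}
After op 2: visible(b) = 5 (pending={}, committed={a=17, b=5, d=9, e=1})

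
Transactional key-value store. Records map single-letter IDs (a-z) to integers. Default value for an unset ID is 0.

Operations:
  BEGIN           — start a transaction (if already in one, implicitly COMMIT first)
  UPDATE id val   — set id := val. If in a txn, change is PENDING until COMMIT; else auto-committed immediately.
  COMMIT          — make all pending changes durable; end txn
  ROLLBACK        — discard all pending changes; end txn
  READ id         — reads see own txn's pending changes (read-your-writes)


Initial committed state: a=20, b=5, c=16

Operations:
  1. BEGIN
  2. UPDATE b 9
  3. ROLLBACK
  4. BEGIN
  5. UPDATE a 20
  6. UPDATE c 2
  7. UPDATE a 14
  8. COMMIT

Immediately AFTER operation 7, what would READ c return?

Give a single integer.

Answer: 2

Derivation:
Initial committed: {a=20, b=5, c=16}
Op 1: BEGIN: in_txn=True, pending={}
Op 2: UPDATE b=9 (pending; pending now {b=9})
Op 3: ROLLBACK: discarded pending ['b']; in_txn=False
Op 4: BEGIN: in_txn=True, pending={}
Op 5: UPDATE a=20 (pending; pending now {a=20})
Op 6: UPDATE c=2 (pending; pending now {a=20, c=2})
Op 7: UPDATE a=14 (pending; pending now {a=14, c=2})
After op 7: visible(c) = 2 (pending={a=14, c=2}, committed={a=20, b=5, c=16})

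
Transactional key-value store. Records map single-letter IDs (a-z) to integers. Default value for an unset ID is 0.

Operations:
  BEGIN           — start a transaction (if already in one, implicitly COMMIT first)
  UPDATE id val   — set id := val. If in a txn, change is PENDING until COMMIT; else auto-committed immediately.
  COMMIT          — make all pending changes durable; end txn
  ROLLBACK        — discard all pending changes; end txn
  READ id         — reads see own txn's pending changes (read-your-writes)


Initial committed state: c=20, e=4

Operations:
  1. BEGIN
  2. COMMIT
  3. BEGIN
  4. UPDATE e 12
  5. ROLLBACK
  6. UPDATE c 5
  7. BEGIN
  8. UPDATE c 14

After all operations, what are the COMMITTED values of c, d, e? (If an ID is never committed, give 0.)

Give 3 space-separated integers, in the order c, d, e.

Answer: 5 0 4

Derivation:
Initial committed: {c=20, e=4}
Op 1: BEGIN: in_txn=True, pending={}
Op 2: COMMIT: merged [] into committed; committed now {c=20, e=4}
Op 3: BEGIN: in_txn=True, pending={}
Op 4: UPDATE e=12 (pending; pending now {e=12})
Op 5: ROLLBACK: discarded pending ['e']; in_txn=False
Op 6: UPDATE c=5 (auto-commit; committed c=5)
Op 7: BEGIN: in_txn=True, pending={}
Op 8: UPDATE c=14 (pending; pending now {c=14})
Final committed: {c=5, e=4}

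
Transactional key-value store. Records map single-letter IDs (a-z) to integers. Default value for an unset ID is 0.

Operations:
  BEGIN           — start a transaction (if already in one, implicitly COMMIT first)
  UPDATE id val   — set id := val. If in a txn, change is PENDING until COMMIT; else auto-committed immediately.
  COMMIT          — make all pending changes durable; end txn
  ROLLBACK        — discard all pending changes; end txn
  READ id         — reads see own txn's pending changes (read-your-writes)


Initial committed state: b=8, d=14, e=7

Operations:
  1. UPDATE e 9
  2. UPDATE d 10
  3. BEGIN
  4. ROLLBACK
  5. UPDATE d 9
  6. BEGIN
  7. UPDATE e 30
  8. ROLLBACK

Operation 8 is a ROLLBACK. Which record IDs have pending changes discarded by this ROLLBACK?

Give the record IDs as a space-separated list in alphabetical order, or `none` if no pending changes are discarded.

Answer: e

Derivation:
Initial committed: {b=8, d=14, e=7}
Op 1: UPDATE e=9 (auto-commit; committed e=9)
Op 2: UPDATE d=10 (auto-commit; committed d=10)
Op 3: BEGIN: in_txn=True, pending={}
Op 4: ROLLBACK: discarded pending []; in_txn=False
Op 5: UPDATE d=9 (auto-commit; committed d=9)
Op 6: BEGIN: in_txn=True, pending={}
Op 7: UPDATE e=30 (pending; pending now {e=30})
Op 8: ROLLBACK: discarded pending ['e']; in_txn=False
ROLLBACK at op 8 discards: ['e']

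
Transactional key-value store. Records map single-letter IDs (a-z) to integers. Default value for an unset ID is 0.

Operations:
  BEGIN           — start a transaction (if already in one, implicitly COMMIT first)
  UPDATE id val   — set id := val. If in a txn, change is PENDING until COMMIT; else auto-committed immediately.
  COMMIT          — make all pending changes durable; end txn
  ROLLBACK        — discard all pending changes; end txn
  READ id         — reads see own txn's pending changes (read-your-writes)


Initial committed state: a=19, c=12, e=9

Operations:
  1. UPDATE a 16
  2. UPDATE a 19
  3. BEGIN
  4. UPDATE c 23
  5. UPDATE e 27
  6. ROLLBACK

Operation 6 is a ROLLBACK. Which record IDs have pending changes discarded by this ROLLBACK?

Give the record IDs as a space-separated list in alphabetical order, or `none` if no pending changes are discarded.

Answer: c e

Derivation:
Initial committed: {a=19, c=12, e=9}
Op 1: UPDATE a=16 (auto-commit; committed a=16)
Op 2: UPDATE a=19 (auto-commit; committed a=19)
Op 3: BEGIN: in_txn=True, pending={}
Op 4: UPDATE c=23 (pending; pending now {c=23})
Op 5: UPDATE e=27 (pending; pending now {c=23, e=27})
Op 6: ROLLBACK: discarded pending ['c', 'e']; in_txn=False
ROLLBACK at op 6 discards: ['c', 'e']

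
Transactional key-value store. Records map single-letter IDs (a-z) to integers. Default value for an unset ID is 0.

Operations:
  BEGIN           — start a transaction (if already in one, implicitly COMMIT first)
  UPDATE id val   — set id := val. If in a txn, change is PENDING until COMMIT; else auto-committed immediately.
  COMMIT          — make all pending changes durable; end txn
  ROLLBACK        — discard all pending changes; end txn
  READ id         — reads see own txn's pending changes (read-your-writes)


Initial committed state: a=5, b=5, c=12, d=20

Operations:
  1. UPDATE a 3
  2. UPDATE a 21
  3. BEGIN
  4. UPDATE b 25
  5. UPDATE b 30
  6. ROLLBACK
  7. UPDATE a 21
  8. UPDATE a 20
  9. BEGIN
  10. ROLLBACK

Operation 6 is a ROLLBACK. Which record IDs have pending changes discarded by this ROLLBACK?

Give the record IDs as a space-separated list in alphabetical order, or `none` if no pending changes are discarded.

Initial committed: {a=5, b=5, c=12, d=20}
Op 1: UPDATE a=3 (auto-commit; committed a=3)
Op 2: UPDATE a=21 (auto-commit; committed a=21)
Op 3: BEGIN: in_txn=True, pending={}
Op 4: UPDATE b=25 (pending; pending now {b=25})
Op 5: UPDATE b=30 (pending; pending now {b=30})
Op 6: ROLLBACK: discarded pending ['b']; in_txn=False
Op 7: UPDATE a=21 (auto-commit; committed a=21)
Op 8: UPDATE a=20 (auto-commit; committed a=20)
Op 9: BEGIN: in_txn=True, pending={}
Op 10: ROLLBACK: discarded pending []; in_txn=False
ROLLBACK at op 6 discards: ['b']

Answer: b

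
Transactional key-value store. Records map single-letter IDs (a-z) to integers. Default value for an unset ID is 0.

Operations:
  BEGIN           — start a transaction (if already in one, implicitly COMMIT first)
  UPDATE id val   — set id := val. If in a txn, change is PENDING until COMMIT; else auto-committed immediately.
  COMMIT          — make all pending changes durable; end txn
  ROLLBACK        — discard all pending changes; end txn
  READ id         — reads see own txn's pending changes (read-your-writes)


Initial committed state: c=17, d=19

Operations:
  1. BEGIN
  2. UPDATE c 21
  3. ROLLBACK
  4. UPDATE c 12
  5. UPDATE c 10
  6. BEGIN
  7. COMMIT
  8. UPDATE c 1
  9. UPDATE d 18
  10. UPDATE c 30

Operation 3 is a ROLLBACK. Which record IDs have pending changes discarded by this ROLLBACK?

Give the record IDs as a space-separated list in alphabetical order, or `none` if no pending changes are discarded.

Initial committed: {c=17, d=19}
Op 1: BEGIN: in_txn=True, pending={}
Op 2: UPDATE c=21 (pending; pending now {c=21})
Op 3: ROLLBACK: discarded pending ['c']; in_txn=False
Op 4: UPDATE c=12 (auto-commit; committed c=12)
Op 5: UPDATE c=10 (auto-commit; committed c=10)
Op 6: BEGIN: in_txn=True, pending={}
Op 7: COMMIT: merged [] into committed; committed now {c=10, d=19}
Op 8: UPDATE c=1 (auto-commit; committed c=1)
Op 9: UPDATE d=18 (auto-commit; committed d=18)
Op 10: UPDATE c=30 (auto-commit; committed c=30)
ROLLBACK at op 3 discards: ['c']

Answer: c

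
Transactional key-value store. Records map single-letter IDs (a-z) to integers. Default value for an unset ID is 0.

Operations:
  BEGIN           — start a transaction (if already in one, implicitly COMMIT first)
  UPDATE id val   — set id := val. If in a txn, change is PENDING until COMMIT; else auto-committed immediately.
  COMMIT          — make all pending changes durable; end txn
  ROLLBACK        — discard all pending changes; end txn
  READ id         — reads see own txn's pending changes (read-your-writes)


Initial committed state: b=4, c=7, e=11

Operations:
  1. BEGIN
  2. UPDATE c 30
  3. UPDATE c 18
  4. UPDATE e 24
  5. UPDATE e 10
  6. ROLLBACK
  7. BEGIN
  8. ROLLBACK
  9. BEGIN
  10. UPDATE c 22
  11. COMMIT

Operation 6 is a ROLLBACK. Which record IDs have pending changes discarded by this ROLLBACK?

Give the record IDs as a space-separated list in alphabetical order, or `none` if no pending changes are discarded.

Answer: c e

Derivation:
Initial committed: {b=4, c=7, e=11}
Op 1: BEGIN: in_txn=True, pending={}
Op 2: UPDATE c=30 (pending; pending now {c=30})
Op 3: UPDATE c=18 (pending; pending now {c=18})
Op 4: UPDATE e=24 (pending; pending now {c=18, e=24})
Op 5: UPDATE e=10 (pending; pending now {c=18, e=10})
Op 6: ROLLBACK: discarded pending ['c', 'e']; in_txn=False
Op 7: BEGIN: in_txn=True, pending={}
Op 8: ROLLBACK: discarded pending []; in_txn=False
Op 9: BEGIN: in_txn=True, pending={}
Op 10: UPDATE c=22 (pending; pending now {c=22})
Op 11: COMMIT: merged ['c'] into committed; committed now {b=4, c=22, e=11}
ROLLBACK at op 6 discards: ['c', 'e']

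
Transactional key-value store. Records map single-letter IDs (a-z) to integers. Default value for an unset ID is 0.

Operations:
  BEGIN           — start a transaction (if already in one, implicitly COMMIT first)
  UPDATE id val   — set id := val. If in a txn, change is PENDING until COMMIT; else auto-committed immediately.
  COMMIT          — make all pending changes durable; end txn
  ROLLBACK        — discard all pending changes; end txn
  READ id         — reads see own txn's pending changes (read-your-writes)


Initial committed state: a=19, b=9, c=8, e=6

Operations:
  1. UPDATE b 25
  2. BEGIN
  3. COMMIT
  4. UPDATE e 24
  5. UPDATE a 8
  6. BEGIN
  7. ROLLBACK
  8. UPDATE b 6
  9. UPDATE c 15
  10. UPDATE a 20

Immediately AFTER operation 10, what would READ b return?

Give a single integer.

Answer: 6

Derivation:
Initial committed: {a=19, b=9, c=8, e=6}
Op 1: UPDATE b=25 (auto-commit; committed b=25)
Op 2: BEGIN: in_txn=True, pending={}
Op 3: COMMIT: merged [] into committed; committed now {a=19, b=25, c=8, e=6}
Op 4: UPDATE e=24 (auto-commit; committed e=24)
Op 5: UPDATE a=8 (auto-commit; committed a=8)
Op 6: BEGIN: in_txn=True, pending={}
Op 7: ROLLBACK: discarded pending []; in_txn=False
Op 8: UPDATE b=6 (auto-commit; committed b=6)
Op 9: UPDATE c=15 (auto-commit; committed c=15)
Op 10: UPDATE a=20 (auto-commit; committed a=20)
After op 10: visible(b) = 6 (pending={}, committed={a=20, b=6, c=15, e=24})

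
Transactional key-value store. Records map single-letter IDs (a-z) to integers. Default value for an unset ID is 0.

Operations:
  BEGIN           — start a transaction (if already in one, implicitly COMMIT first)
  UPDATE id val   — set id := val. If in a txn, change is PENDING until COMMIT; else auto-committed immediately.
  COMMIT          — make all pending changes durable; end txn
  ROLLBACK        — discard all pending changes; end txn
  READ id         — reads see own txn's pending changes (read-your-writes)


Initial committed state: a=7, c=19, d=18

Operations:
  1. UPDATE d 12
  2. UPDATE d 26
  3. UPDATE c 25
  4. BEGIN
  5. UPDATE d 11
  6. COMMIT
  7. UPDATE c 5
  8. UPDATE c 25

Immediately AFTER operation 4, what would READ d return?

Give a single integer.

Initial committed: {a=7, c=19, d=18}
Op 1: UPDATE d=12 (auto-commit; committed d=12)
Op 2: UPDATE d=26 (auto-commit; committed d=26)
Op 3: UPDATE c=25 (auto-commit; committed c=25)
Op 4: BEGIN: in_txn=True, pending={}
After op 4: visible(d) = 26 (pending={}, committed={a=7, c=25, d=26})

Answer: 26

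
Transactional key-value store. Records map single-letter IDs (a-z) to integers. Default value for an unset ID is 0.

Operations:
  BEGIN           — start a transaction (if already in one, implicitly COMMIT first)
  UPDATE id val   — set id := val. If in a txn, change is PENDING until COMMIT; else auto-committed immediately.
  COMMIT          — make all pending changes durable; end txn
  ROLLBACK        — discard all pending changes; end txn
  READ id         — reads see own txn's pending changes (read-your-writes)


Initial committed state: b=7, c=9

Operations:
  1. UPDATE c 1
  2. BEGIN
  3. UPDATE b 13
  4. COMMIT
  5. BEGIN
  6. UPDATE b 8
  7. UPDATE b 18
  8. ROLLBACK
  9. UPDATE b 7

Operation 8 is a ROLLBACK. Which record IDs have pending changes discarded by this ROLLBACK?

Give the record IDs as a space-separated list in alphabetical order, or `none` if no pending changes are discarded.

Answer: b

Derivation:
Initial committed: {b=7, c=9}
Op 1: UPDATE c=1 (auto-commit; committed c=1)
Op 2: BEGIN: in_txn=True, pending={}
Op 3: UPDATE b=13 (pending; pending now {b=13})
Op 4: COMMIT: merged ['b'] into committed; committed now {b=13, c=1}
Op 5: BEGIN: in_txn=True, pending={}
Op 6: UPDATE b=8 (pending; pending now {b=8})
Op 7: UPDATE b=18 (pending; pending now {b=18})
Op 8: ROLLBACK: discarded pending ['b']; in_txn=False
Op 9: UPDATE b=7 (auto-commit; committed b=7)
ROLLBACK at op 8 discards: ['b']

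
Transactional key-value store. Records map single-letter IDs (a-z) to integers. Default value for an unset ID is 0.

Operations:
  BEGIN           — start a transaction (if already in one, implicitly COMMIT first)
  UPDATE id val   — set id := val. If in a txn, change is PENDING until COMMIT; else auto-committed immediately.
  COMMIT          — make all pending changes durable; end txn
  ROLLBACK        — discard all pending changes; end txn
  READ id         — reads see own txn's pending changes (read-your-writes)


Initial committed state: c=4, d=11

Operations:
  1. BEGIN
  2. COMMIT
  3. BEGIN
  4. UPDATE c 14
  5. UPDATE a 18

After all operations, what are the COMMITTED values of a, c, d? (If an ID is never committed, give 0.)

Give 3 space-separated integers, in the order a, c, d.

Initial committed: {c=4, d=11}
Op 1: BEGIN: in_txn=True, pending={}
Op 2: COMMIT: merged [] into committed; committed now {c=4, d=11}
Op 3: BEGIN: in_txn=True, pending={}
Op 4: UPDATE c=14 (pending; pending now {c=14})
Op 5: UPDATE a=18 (pending; pending now {a=18, c=14})
Final committed: {c=4, d=11}

Answer: 0 4 11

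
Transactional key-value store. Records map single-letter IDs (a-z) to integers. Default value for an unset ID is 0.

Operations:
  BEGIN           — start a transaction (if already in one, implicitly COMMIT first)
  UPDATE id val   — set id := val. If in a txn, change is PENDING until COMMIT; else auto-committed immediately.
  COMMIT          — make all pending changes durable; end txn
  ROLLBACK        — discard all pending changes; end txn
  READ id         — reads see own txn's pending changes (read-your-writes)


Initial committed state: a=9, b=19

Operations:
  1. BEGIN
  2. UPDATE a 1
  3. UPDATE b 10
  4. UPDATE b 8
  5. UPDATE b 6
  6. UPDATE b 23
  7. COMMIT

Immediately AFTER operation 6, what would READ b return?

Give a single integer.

Answer: 23

Derivation:
Initial committed: {a=9, b=19}
Op 1: BEGIN: in_txn=True, pending={}
Op 2: UPDATE a=1 (pending; pending now {a=1})
Op 3: UPDATE b=10 (pending; pending now {a=1, b=10})
Op 4: UPDATE b=8 (pending; pending now {a=1, b=8})
Op 5: UPDATE b=6 (pending; pending now {a=1, b=6})
Op 6: UPDATE b=23 (pending; pending now {a=1, b=23})
After op 6: visible(b) = 23 (pending={a=1, b=23}, committed={a=9, b=19})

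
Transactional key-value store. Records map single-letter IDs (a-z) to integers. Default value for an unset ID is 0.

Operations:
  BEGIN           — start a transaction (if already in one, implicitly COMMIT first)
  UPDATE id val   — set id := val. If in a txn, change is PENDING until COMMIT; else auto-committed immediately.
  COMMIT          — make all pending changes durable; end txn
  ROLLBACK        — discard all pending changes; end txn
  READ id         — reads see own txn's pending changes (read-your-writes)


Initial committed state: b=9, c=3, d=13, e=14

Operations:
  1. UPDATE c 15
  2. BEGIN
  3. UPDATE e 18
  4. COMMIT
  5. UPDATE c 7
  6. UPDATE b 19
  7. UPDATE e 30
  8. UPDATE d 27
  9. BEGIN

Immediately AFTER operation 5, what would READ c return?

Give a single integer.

Answer: 7

Derivation:
Initial committed: {b=9, c=3, d=13, e=14}
Op 1: UPDATE c=15 (auto-commit; committed c=15)
Op 2: BEGIN: in_txn=True, pending={}
Op 3: UPDATE e=18 (pending; pending now {e=18})
Op 4: COMMIT: merged ['e'] into committed; committed now {b=9, c=15, d=13, e=18}
Op 5: UPDATE c=7 (auto-commit; committed c=7)
After op 5: visible(c) = 7 (pending={}, committed={b=9, c=7, d=13, e=18})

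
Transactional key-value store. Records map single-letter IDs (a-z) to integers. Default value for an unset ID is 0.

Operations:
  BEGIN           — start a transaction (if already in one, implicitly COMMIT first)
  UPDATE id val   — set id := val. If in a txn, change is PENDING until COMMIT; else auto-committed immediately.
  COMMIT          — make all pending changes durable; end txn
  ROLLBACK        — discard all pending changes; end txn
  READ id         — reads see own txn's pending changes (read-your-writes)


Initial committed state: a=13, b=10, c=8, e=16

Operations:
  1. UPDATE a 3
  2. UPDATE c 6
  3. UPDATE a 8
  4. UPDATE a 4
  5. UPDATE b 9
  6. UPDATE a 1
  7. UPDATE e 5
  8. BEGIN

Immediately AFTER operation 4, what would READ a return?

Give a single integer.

Answer: 4

Derivation:
Initial committed: {a=13, b=10, c=8, e=16}
Op 1: UPDATE a=3 (auto-commit; committed a=3)
Op 2: UPDATE c=6 (auto-commit; committed c=6)
Op 3: UPDATE a=8 (auto-commit; committed a=8)
Op 4: UPDATE a=4 (auto-commit; committed a=4)
After op 4: visible(a) = 4 (pending={}, committed={a=4, b=10, c=6, e=16})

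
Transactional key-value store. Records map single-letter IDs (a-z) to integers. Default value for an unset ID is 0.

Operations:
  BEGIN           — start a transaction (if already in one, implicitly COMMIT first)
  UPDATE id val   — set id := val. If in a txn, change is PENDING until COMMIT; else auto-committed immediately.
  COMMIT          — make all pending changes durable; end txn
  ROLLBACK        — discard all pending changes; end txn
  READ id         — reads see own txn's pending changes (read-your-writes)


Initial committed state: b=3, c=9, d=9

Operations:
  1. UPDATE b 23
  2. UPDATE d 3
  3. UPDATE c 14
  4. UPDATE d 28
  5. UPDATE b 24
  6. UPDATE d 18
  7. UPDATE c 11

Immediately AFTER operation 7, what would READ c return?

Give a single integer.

Answer: 11

Derivation:
Initial committed: {b=3, c=9, d=9}
Op 1: UPDATE b=23 (auto-commit; committed b=23)
Op 2: UPDATE d=3 (auto-commit; committed d=3)
Op 3: UPDATE c=14 (auto-commit; committed c=14)
Op 4: UPDATE d=28 (auto-commit; committed d=28)
Op 5: UPDATE b=24 (auto-commit; committed b=24)
Op 6: UPDATE d=18 (auto-commit; committed d=18)
Op 7: UPDATE c=11 (auto-commit; committed c=11)
After op 7: visible(c) = 11 (pending={}, committed={b=24, c=11, d=18})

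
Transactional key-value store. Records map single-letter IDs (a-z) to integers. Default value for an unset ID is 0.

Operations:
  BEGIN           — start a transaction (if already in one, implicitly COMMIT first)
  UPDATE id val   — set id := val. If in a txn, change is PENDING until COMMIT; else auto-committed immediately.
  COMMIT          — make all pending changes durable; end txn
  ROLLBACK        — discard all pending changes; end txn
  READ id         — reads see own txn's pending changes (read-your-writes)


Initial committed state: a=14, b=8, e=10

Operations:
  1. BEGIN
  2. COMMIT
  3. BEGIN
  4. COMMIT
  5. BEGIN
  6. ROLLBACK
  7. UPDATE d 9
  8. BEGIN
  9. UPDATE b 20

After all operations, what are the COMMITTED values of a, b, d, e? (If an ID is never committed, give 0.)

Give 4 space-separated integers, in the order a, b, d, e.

Answer: 14 8 9 10

Derivation:
Initial committed: {a=14, b=8, e=10}
Op 1: BEGIN: in_txn=True, pending={}
Op 2: COMMIT: merged [] into committed; committed now {a=14, b=8, e=10}
Op 3: BEGIN: in_txn=True, pending={}
Op 4: COMMIT: merged [] into committed; committed now {a=14, b=8, e=10}
Op 5: BEGIN: in_txn=True, pending={}
Op 6: ROLLBACK: discarded pending []; in_txn=False
Op 7: UPDATE d=9 (auto-commit; committed d=9)
Op 8: BEGIN: in_txn=True, pending={}
Op 9: UPDATE b=20 (pending; pending now {b=20})
Final committed: {a=14, b=8, d=9, e=10}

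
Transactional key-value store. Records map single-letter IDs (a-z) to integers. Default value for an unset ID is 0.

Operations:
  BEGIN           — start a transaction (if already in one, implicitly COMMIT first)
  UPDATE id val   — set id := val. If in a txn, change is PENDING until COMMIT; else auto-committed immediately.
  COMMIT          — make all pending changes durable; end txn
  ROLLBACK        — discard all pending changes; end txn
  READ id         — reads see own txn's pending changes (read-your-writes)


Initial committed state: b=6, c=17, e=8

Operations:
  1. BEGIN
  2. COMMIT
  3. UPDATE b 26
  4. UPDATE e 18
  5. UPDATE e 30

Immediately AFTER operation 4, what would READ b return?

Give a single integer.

Initial committed: {b=6, c=17, e=8}
Op 1: BEGIN: in_txn=True, pending={}
Op 2: COMMIT: merged [] into committed; committed now {b=6, c=17, e=8}
Op 3: UPDATE b=26 (auto-commit; committed b=26)
Op 4: UPDATE e=18 (auto-commit; committed e=18)
After op 4: visible(b) = 26 (pending={}, committed={b=26, c=17, e=18})

Answer: 26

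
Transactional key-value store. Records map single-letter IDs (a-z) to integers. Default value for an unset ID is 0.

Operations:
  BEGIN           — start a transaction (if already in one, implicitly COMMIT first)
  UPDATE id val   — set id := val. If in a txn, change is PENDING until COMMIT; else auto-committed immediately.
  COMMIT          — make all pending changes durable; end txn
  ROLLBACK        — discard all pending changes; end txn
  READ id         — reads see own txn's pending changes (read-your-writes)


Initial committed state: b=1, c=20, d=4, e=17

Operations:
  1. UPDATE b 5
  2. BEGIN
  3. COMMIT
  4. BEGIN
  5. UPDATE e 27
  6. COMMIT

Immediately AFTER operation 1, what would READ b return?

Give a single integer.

Answer: 5

Derivation:
Initial committed: {b=1, c=20, d=4, e=17}
Op 1: UPDATE b=5 (auto-commit; committed b=5)
After op 1: visible(b) = 5 (pending={}, committed={b=5, c=20, d=4, e=17})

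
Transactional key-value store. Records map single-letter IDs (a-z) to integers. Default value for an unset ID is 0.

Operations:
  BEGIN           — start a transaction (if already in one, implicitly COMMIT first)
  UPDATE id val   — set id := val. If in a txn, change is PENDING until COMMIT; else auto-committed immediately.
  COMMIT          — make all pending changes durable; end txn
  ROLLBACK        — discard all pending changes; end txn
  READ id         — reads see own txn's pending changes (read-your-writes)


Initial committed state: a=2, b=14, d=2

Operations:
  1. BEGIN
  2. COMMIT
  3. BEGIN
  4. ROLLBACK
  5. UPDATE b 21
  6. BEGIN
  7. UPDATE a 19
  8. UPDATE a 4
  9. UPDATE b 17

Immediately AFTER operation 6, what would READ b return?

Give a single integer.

Initial committed: {a=2, b=14, d=2}
Op 1: BEGIN: in_txn=True, pending={}
Op 2: COMMIT: merged [] into committed; committed now {a=2, b=14, d=2}
Op 3: BEGIN: in_txn=True, pending={}
Op 4: ROLLBACK: discarded pending []; in_txn=False
Op 5: UPDATE b=21 (auto-commit; committed b=21)
Op 6: BEGIN: in_txn=True, pending={}
After op 6: visible(b) = 21 (pending={}, committed={a=2, b=21, d=2})

Answer: 21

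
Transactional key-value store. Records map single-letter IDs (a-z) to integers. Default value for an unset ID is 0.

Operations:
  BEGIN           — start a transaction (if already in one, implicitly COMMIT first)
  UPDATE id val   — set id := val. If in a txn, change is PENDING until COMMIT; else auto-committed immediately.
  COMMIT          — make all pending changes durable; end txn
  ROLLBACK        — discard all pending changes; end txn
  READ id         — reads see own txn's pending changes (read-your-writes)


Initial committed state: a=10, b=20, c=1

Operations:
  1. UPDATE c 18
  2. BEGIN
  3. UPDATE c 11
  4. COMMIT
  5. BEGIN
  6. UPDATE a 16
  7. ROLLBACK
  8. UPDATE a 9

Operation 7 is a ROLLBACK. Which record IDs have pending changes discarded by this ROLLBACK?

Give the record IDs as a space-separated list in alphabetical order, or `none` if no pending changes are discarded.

Answer: a

Derivation:
Initial committed: {a=10, b=20, c=1}
Op 1: UPDATE c=18 (auto-commit; committed c=18)
Op 2: BEGIN: in_txn=True, pending={}
Op 3: UPDATE c=11 (pending; pending now {c=11})
Op 4: COMMIT: merged ['c'] into committed; committed now {a=10, b=20, c=11}
Op 5: BEGIN: in_txn=True, pending={}
Op 6: UPDATE a=16 (pending; pending now {a=16})
Op 7: ROLLBACK: discarded pending ['a']; in_txn=False
Op 8: UPDATE a=9 (auto-commit; committed a=9)
ROLLBACK at op 7 discards: ['a']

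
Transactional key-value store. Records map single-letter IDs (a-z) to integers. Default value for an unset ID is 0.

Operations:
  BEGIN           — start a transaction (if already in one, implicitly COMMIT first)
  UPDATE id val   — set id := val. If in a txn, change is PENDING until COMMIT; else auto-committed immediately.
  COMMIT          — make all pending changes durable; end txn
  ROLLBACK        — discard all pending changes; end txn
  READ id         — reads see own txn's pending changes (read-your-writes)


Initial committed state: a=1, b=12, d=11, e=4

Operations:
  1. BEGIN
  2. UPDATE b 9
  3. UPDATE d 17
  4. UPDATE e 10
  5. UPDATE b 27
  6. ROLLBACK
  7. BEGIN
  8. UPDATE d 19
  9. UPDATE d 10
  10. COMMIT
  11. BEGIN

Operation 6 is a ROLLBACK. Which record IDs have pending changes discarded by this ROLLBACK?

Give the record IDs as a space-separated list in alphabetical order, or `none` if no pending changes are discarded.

Answer: b d e

Derivation:
Initial committed: {a=1, b=12, d=11, e=4}
Op 1: BEGIN: in_txn=True, pending={}
Op 2: UPDATE b=9 (pending; pending now {b=9})
Op 3: UPDATE d=17 (pending; pending now {b=9, d=17})
Op 4: UPDATE e=10 (pending; pending now {b=9, d=17, e=10})
Op 5: UPDATE b=27 (pending; pending now {b=27, d=17, e=10})
Op 6: ROLLBACK: discarded pending ['b', 'd', 'e']; in_txn=False
Op 7: BEGIN: in_txn=True, pending={}
Op 8: UPDATE d=19 (pending; pending now {d=19})
Op 9: UPDATE d=10 (pending; pending now {d=10})
Op 10: COMMIT: merged ['d'] into committed; committed now {a=1, b=12, d=10, e=4}
Op 11: BEGIN: in_txn=True, pending={}
ROLLBACK at op 6 discards: ['b', 'd', 'e']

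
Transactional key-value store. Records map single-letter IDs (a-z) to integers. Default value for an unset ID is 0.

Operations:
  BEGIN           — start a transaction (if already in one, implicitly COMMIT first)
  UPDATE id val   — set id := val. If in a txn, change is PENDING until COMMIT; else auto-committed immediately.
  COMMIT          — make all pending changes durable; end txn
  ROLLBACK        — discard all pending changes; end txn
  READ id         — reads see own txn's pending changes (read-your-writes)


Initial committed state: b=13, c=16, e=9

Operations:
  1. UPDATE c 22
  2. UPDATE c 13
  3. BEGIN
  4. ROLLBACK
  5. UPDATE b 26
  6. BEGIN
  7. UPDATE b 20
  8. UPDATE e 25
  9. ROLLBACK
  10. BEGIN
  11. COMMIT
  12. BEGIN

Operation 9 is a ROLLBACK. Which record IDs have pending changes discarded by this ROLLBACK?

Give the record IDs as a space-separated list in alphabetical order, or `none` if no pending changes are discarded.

Answer: b e

Derivation:
Initial committed: {b=13, c=16, e=9}
Op 1: UPDATE c=22 (auto-commit; committed c=22)
Op 2: UPDATE c=13 (auto-commit; committed c=13)
Op 3: BEGIN: in_txn=True, pending={}
Op 4: ROLLBACK: discarded pending []; in_txn=False
Op 5: UPDATE b=26 (auto-commit; committed b=26)
Op 6: BEGIN: in_txn=True, pending={}
Op 7: UPDATE b=20 (pending; pending now {b=20})
Op 8: UPDATE e=25 (pending; pending now {b=20, e=25})
Op 9: ROLLBACK: discarded pending ['b', 'e']; in_txn=False
Op 10: BEGIN: in_txn=True, pending={}
Op 11: COMMIT: merged [] into committed; committed now {b=26, c=13, e=9}
Op 12: BEGIN: in_txn=True, pending={}
ROLLBACK at op 9 discards: ['b', 'e']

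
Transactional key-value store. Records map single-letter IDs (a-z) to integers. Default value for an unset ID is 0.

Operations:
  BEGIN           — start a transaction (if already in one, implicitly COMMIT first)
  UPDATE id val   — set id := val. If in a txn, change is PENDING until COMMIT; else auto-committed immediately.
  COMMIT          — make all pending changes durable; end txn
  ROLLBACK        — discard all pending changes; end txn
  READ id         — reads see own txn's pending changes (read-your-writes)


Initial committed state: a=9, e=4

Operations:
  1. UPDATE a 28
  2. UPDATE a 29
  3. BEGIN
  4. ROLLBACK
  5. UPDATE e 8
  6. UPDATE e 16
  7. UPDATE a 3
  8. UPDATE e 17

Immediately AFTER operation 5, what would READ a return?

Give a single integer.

Answer: 29

Derivation:
Initial committed: {a=9, e=4}
Op 1: UPDATE a=28 (auto-commit; committed a=28)
Op 2: UPDATE a=29 (auto-commit; committed a=29)
Op 3: BEGIN: in_txn=True, pending={}
Op 4: ROLLBACK: discarded pending []; in_txn=False
Op 5: UPDATE e=8 (auto-commit; committed e=8)
After op 5: visible(a) = 29 (pending={}, committed={a=29, e=8})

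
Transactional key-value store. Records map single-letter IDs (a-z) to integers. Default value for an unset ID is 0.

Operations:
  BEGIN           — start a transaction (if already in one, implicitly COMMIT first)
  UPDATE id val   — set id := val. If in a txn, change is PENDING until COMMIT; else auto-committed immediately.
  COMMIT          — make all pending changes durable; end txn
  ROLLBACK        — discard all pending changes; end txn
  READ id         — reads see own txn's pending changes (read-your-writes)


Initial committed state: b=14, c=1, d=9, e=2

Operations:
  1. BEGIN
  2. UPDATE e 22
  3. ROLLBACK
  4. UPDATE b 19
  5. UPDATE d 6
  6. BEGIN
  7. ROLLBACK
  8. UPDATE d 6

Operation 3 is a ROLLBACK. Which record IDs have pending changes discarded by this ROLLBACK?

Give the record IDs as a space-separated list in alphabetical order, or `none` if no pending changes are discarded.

Answer: e

Derivation:
Initial committed: {b=14, c=1, d=9, e=2}
Op 1: BEGIN: in_txn=True, pending={}
Op 2: UPDATE e=22 (pending; pending now {e=22})
Op 3: ROLLBACK: discarded pending ['e']; in_txn=False
Op 4: UPDATE b=19 (auto-commit; committed b=19)
Op 5: UPDATE d=6 (auto-commit; committed d=6)
Op 6: BEGIN: in_txn=True, pending={}
Op 7: ROLLBACK: discarded pending []; in_txn=False
Op 8: UPDATE d=6 (auto-commit; committed d=6)
ROLLBACK at op 3 discards: ['e']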